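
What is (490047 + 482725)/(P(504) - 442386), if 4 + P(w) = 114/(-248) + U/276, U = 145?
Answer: -4161518616/1892544139 ≈ -2.1989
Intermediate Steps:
P(w) = -16831/4278 (P(w) = -4 + (114/(-248) + 145/276) = -4 + (114*(-1/248) + 145*(1/276)) = -4 + (-57/124 + 145/276) = -4 + 281/4278 = -16831/4278)
(490047 + 482725)/(P(504) - 442386) = (490047 + 482725)/(-16831/4278 - 442386) = 972772/(-1892544139/4278) = 972772*(-4278/1892544139) = -4161518616/1892544139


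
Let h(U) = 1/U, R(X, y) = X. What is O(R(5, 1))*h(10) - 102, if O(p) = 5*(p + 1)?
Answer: -99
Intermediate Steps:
O(p) = 5 + 5*p (O(p) = 5*(1 + p) = 5 + 5*p)
O(R(5, 1))*h(10) - 102 = (5 + 5*5)/10 - 102 = (5 + 25)*(⅒) - 102 = 30*(⅒) - 102 = 3 - 102 = -99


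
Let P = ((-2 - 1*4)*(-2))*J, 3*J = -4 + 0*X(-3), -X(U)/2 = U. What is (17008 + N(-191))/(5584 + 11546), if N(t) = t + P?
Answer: 16801/17130 ≈ 0.98079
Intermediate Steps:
X(U) = -2*U
J = -4/3 (J = (-4 + 0*(-2*(-3)))/3 = (-4 + 0*6)/3 = (-4 + 0)/3 = (⅓)*(-4) = -4/3 ≈ -1.3333)
P = -16 (P = ((-2 - 1*4)*(-2))*(-4/3) = ((-2 - 4)*(-2))*(-4/3) = -6*(-2)*(-4/3) = 12*(-4/3) = -16)
N(t) = -16 + t (N(t) = t - 16 = -16 + t)
(17008 + N(-191))/(5584 + 11546) = (17008 + (-16 - 191))/(5584 + 11546) = (17008 - 207)/17130 = 16801*(1/17130) = 16801/17130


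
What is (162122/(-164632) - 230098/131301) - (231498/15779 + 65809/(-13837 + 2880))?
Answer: -21306793169758072987/1868630486536317348 ≈ -11.402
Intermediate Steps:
(162122/(-164632) - 230098/131301) - (231498/15779 + 65809/(-13837 + 2880)) = (162122*(-1/164632) - 230098*1/131301) - (231498*(1/15779) + 65809/(-10957)) = (-81061/82316 - 230098/131301) - (231498/15779 + 65809*(-1/10957)) = -29584137329/10808173116 - (231498/15779 - 65809/10957) = -29584137329/10808173116 - 1*1498123375/172890503 = -29584137329/10808173116 - 1498123375/172890503 = -21306793169758072987/1868630486536317348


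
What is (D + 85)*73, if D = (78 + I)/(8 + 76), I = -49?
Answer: 523337/84 ≈ 6230.2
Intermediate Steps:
D = 29/84 (D = (78 - 49)/(8 + 76) = 29/84 ≈ 0.34524)
(D + 85)*73 = (29/84 + 85)*73 = (7169/84)*73 = 523337/84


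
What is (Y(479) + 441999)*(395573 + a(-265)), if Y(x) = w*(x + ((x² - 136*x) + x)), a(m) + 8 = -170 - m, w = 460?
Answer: 30251886242340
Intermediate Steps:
a(m) = -178 - m (a(m) = -8 + (-170 - m) = -178 - m)
Y(x) = -61640*x + 460*x² (Y(x) = 460*(x + ((x² - 136*x) + x)) = 460*(x + (x² - 135*x)) = 460*(x² - 134*x) = -61640*x + 460*x²)
(Y(479) + 441999)*(395573 + a(-265)) = (460*479*(-134 + 479) + 441999)*(395573 + (-178 - 1*(-265))) = (460*479*345 + 441999)*(395573 + (-178 + 265)) = (76017300 + 441999)*(395573 + 87) = 76459299*395660 = 30251886242340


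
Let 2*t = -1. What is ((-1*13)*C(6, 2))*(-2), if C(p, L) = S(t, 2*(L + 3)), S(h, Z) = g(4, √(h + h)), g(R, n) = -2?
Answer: -52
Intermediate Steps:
t = -½ (t = (½)*(-1) = -½ ≈ -0.50000)
S(h, Z) = -2
C(p, L) = -2
((-1*13)*C(6, 2))*(-2) = (-1*13*(-2))*(-2) = -13*(-2)*(-2) = 26*(-2) = -52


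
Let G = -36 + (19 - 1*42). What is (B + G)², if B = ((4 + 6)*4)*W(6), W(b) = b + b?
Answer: 177241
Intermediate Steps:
W(b) = 2*b
G = -59 (G = -36 + (19 - 42) = -36 - 23 = -59)
B = 480 (B = ((4 + 6)*4)*(2*6) = (10*4)*12 = 40*12 = 480)
(B + G)² = (480 - 59)² = 421² = 177241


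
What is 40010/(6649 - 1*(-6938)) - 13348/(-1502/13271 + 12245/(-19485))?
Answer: 1340129713944106/74445061593 ≈ 18002.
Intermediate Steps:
40010/(6649 - 1*(-6938)) - 13348/(-1502/13271 + 12245/(-19485)) = 40010/(6649 + 6938) - 13348/(-1502*1/13271 + 12245*(-1/19485)) = 40010/13587 - 13348/(-1502/13271 - 2449/3897) = 40010*(1/13587) - 13348/(-38353973/51717087) = 40010/13587 - 13348*(-51717087/38353973) = 40010/13587 + 690319677276/38353973 = 1340129713944106/74445061593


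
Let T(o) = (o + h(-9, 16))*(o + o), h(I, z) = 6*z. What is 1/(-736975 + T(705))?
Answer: 1/392435 ≈ 2.5482e-6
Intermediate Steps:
T(o) = 2*o*(96 + o) (T(o) = (o + 6*16)*(o + o) = (o + 96)*(2*o) = (96 + o)*(2*o) = 2*o*(96 + o))
1/(-736975 + T(705)) = 1/(-736975 + 2*705*(96 + 705)) = 1/(-736975 + 2*705*801) = 1/(-736975 + 1129410) = 1/392435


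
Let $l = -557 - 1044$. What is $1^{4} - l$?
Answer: $1602$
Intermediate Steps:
$l = -1601$ ($l = -557 - 1044 = -1601$)
$1^{4} - l = 1^{4} - -1601 = 1 + 1601 = 1602$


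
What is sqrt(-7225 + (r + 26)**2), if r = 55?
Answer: 2*I*sqrt(166) ≈ 25.768*I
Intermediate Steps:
sqrt(-7225 + (r + 26)**2) = sqrt(-7225 + (55 + 26)**2) = sqrt(-7225 + 81**2) = sqrt(-7225 + 6561) = sqrt(-664) = 2*I*sqrt(166)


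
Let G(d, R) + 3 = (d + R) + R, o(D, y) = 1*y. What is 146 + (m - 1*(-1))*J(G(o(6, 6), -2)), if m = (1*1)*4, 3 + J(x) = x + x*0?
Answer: 126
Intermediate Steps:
o(D, y) = y
G(d, R) = -3 + d + 2*R (G(d, R) = -3 + ((d + R) + R) = -3 + ((R + d) + R) = -3 + (d + 2*R) = -3 + d + 2*R)
J(x) = -3 + x (J(x) = -3 + (x + x*0) = -3 + (x + 0) = -3 + x)
m = 4 (m = 1*4 = 4)
146 + (m - 1*(-1))*J(G(o(6, 6), -2)) = 146 + (4 - 1*(-1))*(-3 + (-3 + 6 + 2*(-2))) = 146 + (4 + 1)*(-3 + (-3 + 6 - 4)) = 146 + 5*(-3 - 1) = 146 + 5*(-4) = 146 - 20 = 126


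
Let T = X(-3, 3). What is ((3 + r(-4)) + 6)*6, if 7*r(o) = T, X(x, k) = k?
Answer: 396/7 ≈ 56.571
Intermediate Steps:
T = 3
r(o) = 3/7 (r(o) = (⅐)*3 = 3/7)
((3 + r(-4)) + 6)*6 = ((3 + 3/7) + 6)*6 = (24/7 + 6)*6 = (66/7)*6 = 396/7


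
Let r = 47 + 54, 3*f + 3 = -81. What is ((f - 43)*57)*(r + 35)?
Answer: -550392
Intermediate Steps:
f = -28 (f = -1 + (⅓)*(-81) = -1 - 27 = -28)
r = 101
((f - 43)*57)*(r + 35) = ((-28 - 43)*57)*(101 + 35) = -71*57*136 = -4047*136 = -550392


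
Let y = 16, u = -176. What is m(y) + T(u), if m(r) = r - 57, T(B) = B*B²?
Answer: -5451817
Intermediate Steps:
T(B) = B³
m(r) = -57 + r
m(y) + T(u) = (-57 + 16) + (-176)³ = -41 - 5451776 = -5451817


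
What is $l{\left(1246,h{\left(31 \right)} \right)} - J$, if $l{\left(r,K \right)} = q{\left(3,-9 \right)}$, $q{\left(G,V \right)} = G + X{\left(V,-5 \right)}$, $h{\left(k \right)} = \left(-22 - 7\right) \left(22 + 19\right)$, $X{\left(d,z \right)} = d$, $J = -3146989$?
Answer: $3146983$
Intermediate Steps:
$h{\left(k \right)} = -1189$ ($h{\left(k \right)} = \left(-29\right) 41 = -1189$)
$q{\left(G,V \right)} = G + V$
$l{\left(r,K \right)} = -6$ ($l{\left(r,K \right)} = 3 - 9 = -6$)
$l{\left(1246,h{\left(31 \right)} \right)} - J = -6 - -3146989 = -6 + 3146989 = 3146983$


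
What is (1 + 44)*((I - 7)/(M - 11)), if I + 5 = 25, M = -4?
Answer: -39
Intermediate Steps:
I = 20 (I = -5 + 25 = 20)
(1 + 44)*((I - 7)/(M - 11)) = (1 + 44)*((20 - 7)/(-4 - 11)) = 45*(13/(-15)) = 45*(13*(-1/15)) = 45*(-13/15) = -39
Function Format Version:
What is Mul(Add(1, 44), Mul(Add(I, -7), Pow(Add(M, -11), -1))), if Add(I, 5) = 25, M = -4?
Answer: -39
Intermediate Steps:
I = 20 (I = Add(-5, 25) = 20)
Mul(Add(1, 44), Mul(Add(I, -7), Pow(Add(M, -11), -1))) = Mul(Add(1, 44), Mul(Add(20, -7), Pow(Add(-4, -11), -1))) = Mul(45, Mul(13, Pow(-15, -1))) = Mul(45, Mul(13, Rational(-1, 15))) = Mul(45, Rational(-13, 15)) = -39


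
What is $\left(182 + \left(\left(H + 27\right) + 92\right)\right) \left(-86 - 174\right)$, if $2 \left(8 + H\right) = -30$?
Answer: $-72280$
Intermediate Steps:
$H = -23$ ($H = -8 + \frac{1}{2} \left(-30\right) = -8 - 15 = -23$)
$\left(182 + \left(\left(H + 27\right) + 92\right)\right) \left(-86 - 174\right) = \left(182 + \left(\left(-23 + 27\right) + 92\right)\right) \left(-86 - 174\right) = \left(182 + \left(4 + 92\right)\right) \left(-260\right) = \left(182 + 96\right) \left(-260\right) = 278 \left(-260\right) = -72280$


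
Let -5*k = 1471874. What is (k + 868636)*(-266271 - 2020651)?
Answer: -6566452860132/5 ≈ -1.3133e+12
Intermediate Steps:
k = -1471874/5 (k = -1/5*1471874 = -1471874/5 ≈ -2.9438e+5)
(k + 868636)*(-266271 - 2020651) = (-1471874/5 + 868636)*(-266271 - 2020651) = (2871306/5)*(-2286922) = -6566452860132/5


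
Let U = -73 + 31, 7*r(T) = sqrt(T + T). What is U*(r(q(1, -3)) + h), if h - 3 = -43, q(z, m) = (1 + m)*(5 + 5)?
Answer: 1680 - 12*I*sqrt(10) ≈ 1680.0 - 37.947*I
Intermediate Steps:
q(z, m) = 10 + 10*m (q(z, m) = (1 + m)*10 = 10 + 10*m)
h = -40 (h = 3 - 43 = -40)
r(T) = sqrt(2)*sqrt(T)/7 (r(T) = sqrt(T + T)/7 = sqrt(2*T)/7 = (sqrt(2)*sqrt(T))/7 = sqrt(2)*sqrt(T)/7)
U = -42
U*(r(q(1, -3)) + h) = -42*(sqrt(2)*sqrt(10 + 10*(-3))/7 - 40) = -42*(sqrt(2)*sqrt(10 - 30)/7 - 40) = -42*(sqrt(2)*sqrt(-20)/7 - 40) = -42*(sqrt(2)*(2*I*sqrt(5))/7 - 40) = -42*(2*I*sqrt(10)/7 - 40) = -42*(-40 + 2*I*sqrt(10)/7) = 1680 - 12*I*sqrt(10)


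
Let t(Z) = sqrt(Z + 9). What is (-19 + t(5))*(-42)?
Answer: 798 - 42*sqrt(14) ≈ 640.85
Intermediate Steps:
t(Z) = sqrt(9 + Z)
(-19 + t(5))*(-42) = (-19 + sqrt(9 + 5))*(-42) = (-19 + sqrt(14))*(-42) = 798 - 42*sqrt(14)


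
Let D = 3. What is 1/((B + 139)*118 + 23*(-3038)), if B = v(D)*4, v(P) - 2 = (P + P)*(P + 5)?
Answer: -1/29872 ≈ -3.3476e-5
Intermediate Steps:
v(P) = 2 + 2*P*(5 + P) (v(P) = 2 + (P + P)*(P + 5) = 2 + (2*P)*(5 + P) = 2 + 2*P*(5 + P))
B = 200 (B = (2 + 2*3² + 10*3)*4 = (2 + 2*9 + 30)*4 = (2 + 18 + 30)*4 = 50*4 = 200)
1/((B + 139)*118 + 23*(-3038)) = 1/((200 + 139)*118 + 23*(-3038)) = 1/(339*118 - 69874) = 1/(40002 - 69874) = 1/(-29872) = -1/29872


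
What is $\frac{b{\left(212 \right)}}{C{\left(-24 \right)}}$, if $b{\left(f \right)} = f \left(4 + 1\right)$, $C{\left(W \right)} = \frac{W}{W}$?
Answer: $1060$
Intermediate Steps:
$C{\left(W \right)} = 1$
$b{\left(f \right)} = 5 f$ ($b{\left(f \right)} = f 5 = 5 f$)
$\frac{b{\left(212 \right)}}{C{\left(-24 \right)}} = \frac{5 \cdot 212}{1} = 1060 \cdot 1 = 1060$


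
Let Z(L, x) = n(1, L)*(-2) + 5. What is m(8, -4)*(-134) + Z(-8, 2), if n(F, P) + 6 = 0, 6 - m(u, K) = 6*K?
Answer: -4003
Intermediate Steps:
m(u, K) = 6 - 6*K
n(F, P) = -6 (n(F, P) = -6 + 0 = -6)
Z(L, x) = 17 (Z(L, x) = -6*(-2) + 5 = 12 + 5 = 17)
m(8, -4)*(-134) + Z(-8, 2) = (6 - 6*(-4))*(-134) + 17 = (6 + 24)*(-134) + 17 = 30*(-134) + 17 = -4020 + 17 = -4003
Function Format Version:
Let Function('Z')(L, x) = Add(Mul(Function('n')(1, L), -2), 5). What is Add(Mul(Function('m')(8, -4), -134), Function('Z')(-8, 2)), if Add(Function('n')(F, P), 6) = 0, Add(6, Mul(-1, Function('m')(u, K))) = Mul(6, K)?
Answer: -4003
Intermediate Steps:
Function('m')(u, K) = Add(6, Mul(-6, K)) (Function('m')(u, K) = Add(6, Mul(-1, Mul(6, K))) = Add(6, Mul(-6, K)))
Function('n')(F, P) = -6 (Function('n')(F, P) = Add(-6, 0) = -6)
Function('Z')(L, x) = 17 (Function('Z')(L, x) = Add(Mul(-6, -2), 5) = Add(12, 5) = 17)
Add(Mul(Function('m')(8, -4), -134), Function('Z')(-8, 2)) = Add(Mul(Add(6, Mul(-6, -4)), -134), 17) = Add(Mul(Add(6, 24), -134), 17) = Add(Mul(30, -134), 17) = Add(-4020, 17) = -4003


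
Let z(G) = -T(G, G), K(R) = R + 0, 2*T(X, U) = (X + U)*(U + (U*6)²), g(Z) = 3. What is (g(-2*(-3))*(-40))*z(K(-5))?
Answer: -537000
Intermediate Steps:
T(X, U) = (U + X)*(U + 36*U²)/2 (T(X, U) = ((X + U)*(U + (U*6)²))/2 = ((U + X)*(U + (6*U)²))/2 = ((U + X)*(U + 36*U²))/2 = (U + X)*(U + 36*U²)/2)
K(R) = R
z(G) = -G*(2*G + 72*G²)/2 (z(G) = -G*(G + G + 36*G² + 36*G*G)/2 = -G*(G + G + 36*G² + 36*G²)/2 = -G*(2*G + 72*G²)/2)
(g(-2*(-3))*(-40))*z(K(-5)) = (3*(-40))*(-1*(-5)²*(1 + 36*(-5))) = -(-120)*25*(1 - 180) = -(-120)*25*(-179) = -120*4475 = -537000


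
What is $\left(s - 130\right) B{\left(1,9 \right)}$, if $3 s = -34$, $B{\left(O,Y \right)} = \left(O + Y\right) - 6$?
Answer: $- \frac{1696}{3} \approx -565.33$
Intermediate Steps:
$B{\left(O,Y \right)} = -6 + O + Y$
$s = - \frac{34}{3}$ ($s = \frac{1}{3} \left(-34\right) = - \frac{34}{3} \approx -11.333$)
$\left(s - 130\right) B{\left(1,9 \right)} = \left(- \frac{34}{3} - 130\right) \left(-6 + 1 + 9\right) = \left(- \frac{424}{3}\right) 4 = - \frac{1696}{3}$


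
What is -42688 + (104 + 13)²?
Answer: -28999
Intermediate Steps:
-42688 + (104 + 13)² = -42688 + 117² = -42688 + 13689 = -28999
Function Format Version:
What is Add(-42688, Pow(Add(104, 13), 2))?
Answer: -28999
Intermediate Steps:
Add(-42688, Pow(Add(104, 13), 2)) = Add(-42688, Pow(117, 2)) = Add(-42688, 13689) = -28999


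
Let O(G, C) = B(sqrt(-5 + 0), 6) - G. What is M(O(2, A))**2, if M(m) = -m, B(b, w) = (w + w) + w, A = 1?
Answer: 256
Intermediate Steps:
B(b, w) = 3*w (B(b, w) = 2*w + w = 3*w)
O(G, C) = 18 - G (O(G, C) = 3*6 - G = 18 - G)
M(O(2, A))**2 = (-(18 - 1*2))**2 = (-(18 - 2))**2 = (-1*16)**2 = (-16)**2 = 256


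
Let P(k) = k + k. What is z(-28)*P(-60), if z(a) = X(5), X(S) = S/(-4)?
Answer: 150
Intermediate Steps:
X(S) = -S/4 (X(S) = S*(-¼) = -S/4)
z(a) = -5/4 (z(a) = -¼*5 = -5/4)
P(k) = 2*k
z(-28)*P(-60) = -5*(-60)/2 = -5/4*(-120) = 150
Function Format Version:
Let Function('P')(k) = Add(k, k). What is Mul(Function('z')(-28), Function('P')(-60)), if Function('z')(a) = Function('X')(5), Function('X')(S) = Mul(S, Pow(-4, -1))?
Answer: 150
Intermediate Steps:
Function('X')(S) = Mul(Rational(-1, 4), S) (Function('X')(S) = Mul(S, Rational(-1, 4)) = Mul(Rational(-1, 4), S))
Function('z')(a) = Rational(-5, 4) (Function('z')(a) = Mul(Rational(-1, 4), 5) = Rational(-5, 4))
Function('P')(k) = Mul(2, k)
Mul(Function('z')(-28), Function('P')(-60)) = Mul(Rational(-5, 4), Mul(2, -60)) = Mul(Rational(-5, 4), -120) = 150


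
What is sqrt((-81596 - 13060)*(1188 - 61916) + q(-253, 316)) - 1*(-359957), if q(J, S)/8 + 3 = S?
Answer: 359957 + 2*sqrt(1437068018) ≈ 4.3577e+5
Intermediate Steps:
q(J, S) = -24 + 8*S
sqrt((-81596 - 13060)*(1188 - 61916) + q(-253, 316)) - 1*(-359957) = sqrt((-81596 - 13060)*(1188 - 61916) + (-24 + 8*316)) - 1*(-359957) = sqrt(-94656*(-60728) + (-24 + 2528)) + 359957 = sqrt(5748269568 + 2504) + 359957 = sqrt(5748272072) + 359957 = 2*sqrt(1437068018) + 359957 = 359957 + 2*sqrt(1437068018)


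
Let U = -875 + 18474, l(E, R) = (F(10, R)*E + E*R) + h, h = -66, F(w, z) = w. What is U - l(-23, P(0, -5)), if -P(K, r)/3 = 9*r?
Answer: 21000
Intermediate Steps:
P(K, r) = -27*r
l(E, R) = -66 + 10*E + E*R (l(E, R) = (10*E + E*R) - 66 = -66 + 10*E + E*R)
U = 17599
U - l(-23, P(0, -5)) = 17599 - (-66 + 10*(-23) - (-621)*(-5)) = 17599 - (-66 - 230 - 23*135) = 17599 - (-66 - 230 - 3105) = 17599 - 1*(-3401) = 17599 + 3401 = 21000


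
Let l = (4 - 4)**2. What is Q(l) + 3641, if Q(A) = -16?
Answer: 3625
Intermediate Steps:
l = 0 (l = 0**2 = 0)
Q(l) + 3641 = -16 + 3641 = 3625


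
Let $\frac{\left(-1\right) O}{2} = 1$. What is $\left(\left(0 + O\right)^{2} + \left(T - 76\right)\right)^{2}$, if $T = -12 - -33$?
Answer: $2601$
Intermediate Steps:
$O = -2$ ($O = \left(-2\right) 1 = -2$)
$T = 21$ ($T = -12 + 33 = 21$)
$\left(\left(0 + O\right)^{2} + \left(T - 76\right)\right)^{2} = \left(\left(0 - 2\right)^{2} + \left(21 - 76\right)\right)^{2} = \left(\left(-2\right)^{2} - 55\right)^{2} = \left(4 - 55\right)^{2} = \left(-51\right)^{2} = 2601$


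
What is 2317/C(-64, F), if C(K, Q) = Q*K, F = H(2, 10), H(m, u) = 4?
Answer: -2317/256 ≈ -9.0508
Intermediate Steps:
F = 4
C(K, Q) = K*Q
2317/C(-64, F) = 2317/((-64*4)) = 2317/(-256) = 2317*(-1/256) = -2317/256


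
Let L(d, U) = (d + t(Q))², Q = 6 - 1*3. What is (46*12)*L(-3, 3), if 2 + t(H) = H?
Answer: 2208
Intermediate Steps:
Q = 3 (Q = 6 - 3 = 3)
t(H) = -2 + H
L(d, U) = (1 + d)² (L(d, U) = (d + (-2 + 3))² = (d + 1)² = (1 + d)²)
(46*12)*L(-3, 3) = (46*12)*(1 - 3)² = 552*(-2)² = 552*4 = 2208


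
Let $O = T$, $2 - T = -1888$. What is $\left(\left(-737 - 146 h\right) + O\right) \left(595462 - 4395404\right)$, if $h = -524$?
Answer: $-295092095894$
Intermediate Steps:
$T = 1890$ ($T = 2 - -1888 = 2 + 1888 = 1890$)
$O = 1890$
$\left(\left(-737 - 146 h\right) + O\right) \left(595462 - 4395404\right) = \left(\left(-737 - -76504\right) + 1890\right) \left(595462 - 4395404\right) = \left(\left(-737 + 76504\right) + 1890\right) \left(-3799942\right) = \left(75767 + 1890\right) \left(-3799942\right) = 77657 \left(-3799942\right) = -295092095894$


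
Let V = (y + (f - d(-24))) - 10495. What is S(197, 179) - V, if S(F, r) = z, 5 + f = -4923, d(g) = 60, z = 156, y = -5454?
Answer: 21093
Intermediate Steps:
f = -4928 (f = -5 - 4923 = -4928)
S(F, r) = 156
V = -20937 (V = (-5454 + (-4928 - 1*60)) - 10495 = (-5454 + (-4928 - 60)) - 10495 = (-5454 - 4988) - 10495 = -10442 - 10495 = -20937)
S(197, 179) - V = 156 - 1*(-20937) = 156 + 20937 = 21093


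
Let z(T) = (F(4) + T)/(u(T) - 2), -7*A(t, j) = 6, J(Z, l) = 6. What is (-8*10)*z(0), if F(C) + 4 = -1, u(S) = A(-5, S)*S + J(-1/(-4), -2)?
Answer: 100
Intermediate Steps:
A(t, j) = -6/7 (A(t, j) = -⅐*6 = -6/7)
u(S) = 6 - 6*S/7 (u(S) = -6*S/7 + 6 = 6 - 6*S/7)
F(C) = -5 (F(C) = -4 - 1 = -5)
z(T) = (-5 + T)/(4 - 6*T/7) (z(T) = (-5 + T)/((6 - 6*T/7) - 2) = (-5 + T)/(4 - 6*T/7))
(-8*10)*z(0) = (-8*10)*(7*(-5 + 0)/(2*(14 - 3*0))) = -280*(-5)/(14 + 0) = -280*(-5)/14 = -80*(-5/4) = 100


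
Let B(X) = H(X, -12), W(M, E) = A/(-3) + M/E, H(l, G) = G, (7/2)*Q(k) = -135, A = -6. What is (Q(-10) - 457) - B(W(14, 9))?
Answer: -3385/7 ≈ -483.57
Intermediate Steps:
Q(k) = -270/7 (Q(k) = (2/7)*(-135) = -270/7)
W(M, E) = 2 + M/E (W(M, E) = -6/(-3) + M/E = -6*(-⅓) + M/E = 2 + M/E)
B(X) = -12
(Q(-10) - 457) - B(W(14, 9)) = (-270/7 - 457) - 1*(-12) = -3469/7 + 12 = -3385/7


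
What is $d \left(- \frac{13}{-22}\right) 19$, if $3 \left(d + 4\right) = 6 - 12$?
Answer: $- \frac{741}{11} \approx -67.364$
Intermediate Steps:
$d = -6$ ($d = -4 + \frac{6 - 12}{3} = -4 + \frac{1}{3} \left(-6\right) = -4 - 2 = -6$)
$d \left(- \frac{13}{-22}\right) 19 = - 6 \left(- \frac{13}{-22}\right) 19 = - 6 \left(\left(-13\right) \left(- \frac{1}{22}\right)\right) 19 = \left(-6\right) \frac{13}{22} \cdot 19 = \left(- \frac{39}{11}\right) 19 = - \frac{741}{11}$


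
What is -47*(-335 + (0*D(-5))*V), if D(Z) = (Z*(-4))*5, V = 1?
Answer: 15745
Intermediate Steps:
D(Z) = -20*Z (D(Z) = -4*Z*5 = -20*Z)
-47*(-335 + (0*D(-5))*V) = -47*(-335 + (0*(-20*(-5)))*1) = -47*(-335 + (0*100)*1) = -47*(-335 + 0*1) = -47*(-335 + 0) = -47*(-335) = 15745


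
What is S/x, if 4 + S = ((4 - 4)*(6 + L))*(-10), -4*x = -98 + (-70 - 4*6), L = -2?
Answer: -1/12 ≈ -0.083333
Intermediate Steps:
x = 48 (x = -(-98 + (-70 - 4*6))/4 = -(-98 + (-70 - 1*24))/4 = -(-98 + (-70 - 24))/4 = -(-98 - 94)/4 = -1/4*(-192) = 48)
S = -4 (S = -4 + ((4 - 4)*(6 - 2))*(-10) = -4 + (0*4)*(-10) = -4 + 0*(-10) = -4 + 0 = -4)
S/x = -4/48 = (1/48)*(-4) = -1/12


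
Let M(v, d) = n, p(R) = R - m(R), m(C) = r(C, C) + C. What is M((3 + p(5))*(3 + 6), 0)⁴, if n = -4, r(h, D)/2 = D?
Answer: 256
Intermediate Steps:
r(h, D) = 2*D
m(C) = 3*C (m(C) = 2*C + C = 3*C)
p(R) = -2*R (p(R) = R - 3*R = -2*R)
M(v, d) = -4
M((3 + p(5))*(3 + 6), 0)⁴ = (-4)⁴ = 256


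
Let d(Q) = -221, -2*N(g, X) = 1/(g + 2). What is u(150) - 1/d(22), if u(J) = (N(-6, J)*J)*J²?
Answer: 93234376/221 ≈ 4.2188e+5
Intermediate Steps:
N(g, X) = -1/(2*(2 + g)) (N(g, X) = -1/(2*(g + 2)) = -1/(2*(2 + g)))
u(J) = J³/8 (u(J) = ((-1/(4 + 2*(-6)))*J)*J² = ((-1/(4 - 12))*J)*J² = ((-1/(-8))*J)*J² = ((-1*(-⅛))*J)*J² = (J/8)*J² = J³/8)
u(150) - 1/d(22) = (⅛)*150³ - 1/(-221) = (⅛)*3375000 - 1*(-1/221) = 421875 + 1/221 = 93234376/221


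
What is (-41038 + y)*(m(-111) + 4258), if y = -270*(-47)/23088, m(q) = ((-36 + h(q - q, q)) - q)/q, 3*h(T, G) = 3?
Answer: -37311631026629/213564 ≈ -1.7471e+8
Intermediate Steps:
h(T, G) = 1 (h(T, G) = (1/3)*3 = 1)
m(q) = (-35 - q)/q (m(q) = ((-36 + 1) - q)/q = (-35 - q)/q)
y = 2115/3848 (y = 12690*(1/23088) = 2115/3848 ≈ 0.54964)
(-41038 + y)*(m(-111) + 4258) = (-41038 + 2115/3848)*((-35 - 1*(-111))/(-111) + 4258) = -157912109*(-(-35 + 111)/111 + 4258)/3848 = -157912109*(-1/111*76 + 4258)/3848 = -157912109*(-76/111 + 4258)/3848 = -157912109/3848*472562/111 = -37311631026629/213564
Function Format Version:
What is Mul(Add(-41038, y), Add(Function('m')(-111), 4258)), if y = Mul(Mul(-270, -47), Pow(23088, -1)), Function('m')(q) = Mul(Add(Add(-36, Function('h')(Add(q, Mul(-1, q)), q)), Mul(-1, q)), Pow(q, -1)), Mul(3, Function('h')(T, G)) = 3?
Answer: Rational(-37311631026629, 213564) ≈ -1.7471e+8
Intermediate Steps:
Function('h')(T, G) = 1 (Function('h')(T, G) = Mul(Rational(1, 3), 3) = 1)
Function('m')(q) = Mul(Pow(q, -1), Add(-35, Mul(-1, q))) (Function('m')(q) = Mul(Add(Add(-36, 1), Mul(-1, q)), Pow(q, -1)) = Mul(Add(-35, Mul(-1, q)), Pow(q, -1)) = Mul(Pow(q, -1), Add(-35, Mul(-1, q))))
y = Rational(2115, 3848) (y = Mul(12690, Rational(1, 23088)) = Rational(2115, 3848) ≈ 0.54964)
Mul(Add(-41038, y), Add(Function('m')(-111), 4258)) = Mul(Add(-41038, Rational(2115, 3848)), Add(Mul(Pow(-111, -1), Add(-35, Mul(-1, -111))), 4258)) = Mul(Rational(-157912109, 3848), Add(Mul(Rational(-1, 111), Add(-35, 111)), 4258)) = Mul(Rational(-157912109, 3848), Add(Mul(Rational(-1, 111), 76), 4258)) = Mul(Rational(-157912109, 3848), Add(Rational(-76, 111), 4258)) = Mul(Rational(-157912109, 3848), Rational(472562, 111)) = Rational(-37311631026629, 213564)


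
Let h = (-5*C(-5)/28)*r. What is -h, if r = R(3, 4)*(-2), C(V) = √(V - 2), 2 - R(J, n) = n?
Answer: 5*I*√7/7 ≈ 1.8898*I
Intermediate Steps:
R(J, n) = 2 - n
C(V) = √(-2 + V)
r = 4 (r = (2 - 1*4)*(-2) = (2 - 4)*(-2) = -2*(-2) = 4)
h = -5*I*√7/7 (h = (-5*√(-2 - 5)/28)*4 = (-5*I*√7*(1/28))*4 = -5*I*√7/28*4 = -5*I*√7/7 ≈ -1.8898*I)
-h = -(-5)*I*√7/7 = 5*I*√7/7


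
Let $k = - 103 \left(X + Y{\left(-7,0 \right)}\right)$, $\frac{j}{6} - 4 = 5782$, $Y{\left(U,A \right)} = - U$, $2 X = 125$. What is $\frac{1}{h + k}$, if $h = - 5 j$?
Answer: $- \frac{2}{361477} \approx -5.5329 \cdot 10^{-6}$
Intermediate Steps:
$X = \frac{125}{2}$ ($X = \frac{1}{2} \cdot 125 = \frac{125}{2} \approx 62.5$)
$j = 34716$ ($j = 24 + 6 \cdot 5782 = 24 + 34692 = 34716$)
$k = - \frac{14317}{2}$ ($k = - 103 \left(\frac{125}{2} - -7\right) = - 103 \left(\frac{125}{2} + 7\right) = \left(-103\right) \frac{139}{2} = - \frac{14317}{2} \approx -7158.5$)
$h = -173580$ ($h = \left(-5\right) 34716 = -173580$)
$\frac{1}{h + k} = \frac{1}{-173580 - \frac{14317}{2}} = \frac{1}{- \frac{361477}{2}} = - \frac{2}{361477}$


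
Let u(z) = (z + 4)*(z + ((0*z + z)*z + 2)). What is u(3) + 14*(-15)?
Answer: -112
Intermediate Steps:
u(z) = (4 + z)*(2 + z + z²) (u(z) = (4 + z)*(z + ((0 + z)*z + 2)) = (4 + z)*(z + (z*z + 2)) = (4 + z)*(z + (z² + 2)) = (4 + z)*(z + (2 + z²)) = (4 + z)*(2 + z + z²))
u(3) + 14*(-15) = (8 + 3³ + 5*3² + 6*3) + 14*(-15) = (8 + 27 + 5*9 + 18) - 210 = (8 + 27 + 45 + 18) - 210 = 98 - 210 = -112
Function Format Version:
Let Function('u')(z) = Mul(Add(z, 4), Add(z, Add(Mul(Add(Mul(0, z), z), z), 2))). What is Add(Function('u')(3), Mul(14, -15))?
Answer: -112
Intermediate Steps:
Function('u')(z) = Mul(Add(4, z), Add(2, z, Pow(z, 2))) (Function('u')(z) = Mul(Add(4, z), Add(z, Add(Mul(Add(0, z), z), 2))) = Mul(Add(4, z), Add(z, Add(Mul(z, z), 2))) = Mul(Add(4, z), Add(z, Add(Pow(z, 2), 2))) = Mul(Add(4, z), Add(z, Add(2, Pow(z, 2)))) = Mul(Add(4, z), Add(2, z, Pow(z, 2))))
Add(Function('u')(3), Mul(14, -15)) = Add(Add(8, Pow(3, 3), Mul(5, Pow(3, 2)), Mul(6, 3)), Mul(14, -15)) = Add(Add(8, 27, Mul(5, 9), 18), -210) = Add(Add(8, 27, 45, 18), -210) = Add(98, -210) = -112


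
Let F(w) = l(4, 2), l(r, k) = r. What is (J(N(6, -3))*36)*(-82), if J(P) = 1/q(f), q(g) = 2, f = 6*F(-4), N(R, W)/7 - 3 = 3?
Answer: -1476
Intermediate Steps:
F(w) = 4
N(R, W) = 42 (N(R, W) = 21 + 7*3 = 21 + 21 = 42)
f = 24 (f = 6*4 = 24)
J(P) = 1/2
(J(N(6, -3))*36)*(-82) = ((1/2)*36)*(-82) = 18*(-82) = -1476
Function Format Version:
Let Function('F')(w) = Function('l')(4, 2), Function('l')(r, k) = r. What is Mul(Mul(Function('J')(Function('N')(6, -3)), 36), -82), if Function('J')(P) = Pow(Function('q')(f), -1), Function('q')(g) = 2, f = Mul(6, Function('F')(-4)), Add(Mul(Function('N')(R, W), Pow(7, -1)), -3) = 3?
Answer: -1476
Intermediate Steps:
Function('F')(w) = 4
Function('N')(R, W) = 42 (Function('N')(R, W) = Add(21, Mul(7, 3)) = Add(21, 21) = 42)
f = 24 (f = Mul(6, 4) = 24)
Function('J')(P) = Rational(1, 2) (Function('J')(P) = Pow(2, -1) = Rational(1, 2))
Mul(Mul(Function('J')(Function('N')(6, -3)), 36), -82) = Mul(Mul(Rational(1, 2), 36), -82) = Mul(18, -82) = -1476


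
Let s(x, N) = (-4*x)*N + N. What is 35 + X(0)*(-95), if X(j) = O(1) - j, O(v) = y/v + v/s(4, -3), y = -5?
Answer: 4571/9 ≈ 507.89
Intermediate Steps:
s(x, N) = N - 4*N*x (s(x, N) = -4*N*x + N = N - 4*N*x)
O(v) = -5/v + v/45 (O(v) = -5/v + v/((-3*(1 - 4*4))) = -5/v + v/((-3*(1 - 16))) = -5/v + v/((-3*(-15))) = -5/v + v/45)
X(j) = -224/45 - j (X(j) = (-5/1 + (1/45)*1) - j = (-5*1 + 1/45) - j = (-5 + 1/45) - j = -224/45 - j)
35 + X(0)*(-95) = 35 + (-224/45 - 1*0)*(-95) = 35 + (-224/45 + 0)*(-95) = 35 - 224/45*(-95) = 35 + 4256/9 = 4571/9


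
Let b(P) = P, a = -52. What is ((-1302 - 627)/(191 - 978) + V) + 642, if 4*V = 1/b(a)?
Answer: 105493277/163696 ≈ 644.45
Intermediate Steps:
V = -1/208 (V = (¼)/(-52) = (¼)*(-1/52) = -1/208 ≈ -0.0048077)
((-1302 - 627)/(191 - 978) + V) + 642 = ((-1302 - 627)/(191 - 978) - 1/208) + 642 = (-1929/(-787) - 1/208) + 642 = (-1929*(-1/787) - 1/208) + 642 = (1929/787 - 1/208) + 642 = 400445/163696 + 642 = 105493277/163696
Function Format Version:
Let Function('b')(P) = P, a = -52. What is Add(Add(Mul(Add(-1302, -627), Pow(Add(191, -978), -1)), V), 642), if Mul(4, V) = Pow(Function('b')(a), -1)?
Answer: Rational(105493277, 163696) ≈ 644.45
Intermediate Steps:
V = Rational(-1, 208) (V = Mul(Rational(1, 4), Pow(-52, -1)) = Mul(Rational(1, 4), Rational(-1, 52)) = Rational(-1, 208) ≈ -0.0048077)
Add(Add(Mul(Add(-1302, -627), Pow(Add(191, -978), -1)), V), 642) = Add(Add(Mul(Add(-1302, -627), Pow(Add(191, -978), -1)), Rational(-1, 208)), 642) = Add(Add(Mul(-1929, Pow(-787, -1)), Rational(-1, 208)), 642) = Add(Add(Mul(-1929, Rational(-1, 787)), Rational(-1, 208)), 642) = Add(Add(Rational(1929, 787), Rational(-1, 208)), 642) = Add(Rational(400445, 163696), 642) = Rational(105493277, 163696)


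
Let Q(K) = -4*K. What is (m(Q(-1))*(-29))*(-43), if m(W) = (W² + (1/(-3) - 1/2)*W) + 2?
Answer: 54868/3 ≈ 18289.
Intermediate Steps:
m(W) = 2 + W² - 5*W/6 (m(W) = (W² + (1*(-⅓) - 1*½)*W) + 2 = (W² + (-⅓ - ½)*W) + 2 = (W² - 5*W/6) + 2 = 2 + W² - 5*W/6)
(m(Q(-1))*(-29))*(-43) = ((2 + (-4*(-1))² - (-10)*(-1)/3)*(-29))*(-43) = ((2 + 4² - ⅚*4)*(-29))*(-43) = ((2 + 16 - 10/3)*(-29))*(-43) = ((44/3)*(-29))*(-43) = -1276/3*(-43) = 54868/3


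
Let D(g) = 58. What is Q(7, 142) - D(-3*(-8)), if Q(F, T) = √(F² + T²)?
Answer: -58 + √20213 ≈ 84.172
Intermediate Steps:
Q(7, 142) - D(-3*(-8)) = √(7² + 142²) - 1*58 = √(49 + 20164) - 58 = √20213 - 58 = -58 + √20213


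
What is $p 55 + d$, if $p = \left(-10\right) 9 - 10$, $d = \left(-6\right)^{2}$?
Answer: $-5464$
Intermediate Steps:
$d = 36$
$p = -100$ ($p = -90 - 10 = -100$)
$p 55 + d = \left(-100\right) 55 + 36 = -5500 + 36 = -5464$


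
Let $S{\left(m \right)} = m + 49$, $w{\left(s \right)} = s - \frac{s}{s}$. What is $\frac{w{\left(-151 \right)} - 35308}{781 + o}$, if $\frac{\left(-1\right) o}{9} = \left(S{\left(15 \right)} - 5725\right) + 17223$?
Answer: $\frac{35460}{103277} \approx 0.34335$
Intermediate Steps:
$w{\left(s \right)} = -1 + s$ ($w{\left(s \right)} = s - 1 = -1 + s$)
$S{\left(m \right)} = 49 + m$
$o = -104058$ ($o = - 9 \left(\left(\left(49 + 15\right) - 5725\right) + 17223\right) = - 9 \left(\left(64 - 5725\right) + 17223\right) = - 9 \left(-5661 + 17223\right) = \left(-9\right) 11562 = -104058$)
$\frac{w{\left(-151 \right)} - 35308}{781 + o} = \frac{\left(-1 - 151\right) - 35308}{781 - 104058} = \frac{-152 - 35308}{-103277} = \left(-35460\right) \left(- \frac{1}{103277}\right) = \frac{35460}{103277}$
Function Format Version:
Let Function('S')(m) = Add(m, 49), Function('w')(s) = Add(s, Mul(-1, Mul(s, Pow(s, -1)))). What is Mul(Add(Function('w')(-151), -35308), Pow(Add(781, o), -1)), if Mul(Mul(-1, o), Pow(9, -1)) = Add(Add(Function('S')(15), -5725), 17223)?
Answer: Rational(35460, 103277) ≈ 0.34335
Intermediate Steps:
Function('w')(s) = Add(-1, s) (Function('w')(s) = Add(s, Mul(-1, 1)) = Add(s, -1) = Add(-1, s))
Function('S')(m) = Add(49, m)
o = -104058 (o = Mul(-9, Add(Add(Add(49, 15), -5725), 17223)) = Mul(-9, Add(Add(64, -5725), 17223)) = Mul(-9, Add(-5661, 17223)) = Mul(-9, 11562) = -104058)
Mul(Add(Function('w')(-151), -35308), Pow(Add(781, o), -1)) = Mul(Add(Add(-1, -151), -35308), Pow(Add(781, -104058), -1)) = Mul(Add(-152, -35308), Pow(-103277, -1)) = Mul(-35460, Rational(-1, 103277)) = Rational(35460, 103277)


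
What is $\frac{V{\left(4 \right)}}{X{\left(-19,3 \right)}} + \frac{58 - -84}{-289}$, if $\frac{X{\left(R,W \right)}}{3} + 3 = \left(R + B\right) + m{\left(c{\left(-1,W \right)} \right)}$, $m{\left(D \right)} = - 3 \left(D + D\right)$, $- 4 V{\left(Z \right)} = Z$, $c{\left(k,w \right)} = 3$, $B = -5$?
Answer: $- \frac{18881}{39015} \approx -0.48394$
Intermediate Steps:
$V{\left(Z \right)} = - \frac{Z}{4}$
$m{\left(D \right)} = - 6 D$ ($m{\left(D \right)} = - 3 \cdot 2 D = - 6 D$)
$X{\left(R,W \right)} = -78 + 3 R$ ($X{\left(R,W \right)} = -9 + 3 \left(\left(R - 5\right) - 18\right) = -9 + 3 \left(\left(-5 + R\right) - 18\right) = -9 + 3 \left(-23 + R\right) = -9 + \left(-69 + 3 R\right) = -78 + 3 R$)
$\frac{V{\left(4 \right)}}{X{\left(-19,3 \right)}} + \frac{58 - -84}{-289} = \frac{\left(- \frac{1}{4}\right) 4}{-78 + 3 \left(-19\right)} + \frac{58 - -84}{-289} = - \frac{1}{-78 - 57} + \left(58 + 84\right) \left(- \frac{1}{289}\right) = - \frac{1}{-135} + 142 \left(- \frac{1}{289}\right) = \left(-1\right) \left(- \frac{1}{135}\right) - \frac{142}{289} = \frac{1}{135} - \frac{142}{289} = - \frac{18881}{39015}$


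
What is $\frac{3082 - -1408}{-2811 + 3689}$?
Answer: $\frac{2245}{439} \approx 5.1139$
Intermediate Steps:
$\frac{3082 - -1408}{-2811 + 3689} = \frac{3082 + 1408}{878} = 4490 \cdot \frac{1}{878} = \frac{2245}{439}$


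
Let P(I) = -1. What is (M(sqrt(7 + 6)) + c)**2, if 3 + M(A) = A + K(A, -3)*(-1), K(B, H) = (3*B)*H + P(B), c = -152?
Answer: 25016 - 3080*sqrt(13) ≈ 13911.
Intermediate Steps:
K(B, H) = -1 + 3*B*H (K(B, H) = (3*B)*H - 1 = 3*B*H - 1 = -1 + 3*B*H)
M(A) = -2 + 10*A (M(A) = -3 + (A + (-1 + 3*A*(-3))*(-1)) = -3 + (A + (-1 - 9*A)*(-1)) = -3 + (A + (1 + 9*A)) = -3 + (1 + 10*A) = -2 + 10*A)
(M(sqrt(7 + 6)) + c)**2 = ((-2 + 10*sqrt(7 + 6)) - 152)**2 = ((-2 + 10*sqrt(13)) - 152)**2 = (-154 + 10*sqrt(13))**2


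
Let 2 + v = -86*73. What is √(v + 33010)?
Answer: 9*√330 ≈ 163.49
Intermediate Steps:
v = -6280 (v = -2 - 86*73 = -2 - 6278 = -6280)
√(v + 33010) = √(-6280 + 33010) = √26730 = 9*√330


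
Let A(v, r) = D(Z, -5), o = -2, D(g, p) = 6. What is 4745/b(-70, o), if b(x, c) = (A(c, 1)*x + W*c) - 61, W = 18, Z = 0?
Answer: -4745/517 ≈ -9.1779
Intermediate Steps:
A(v, r) = 6
b(x, c) = -61 + 6*x + 18*c (b(x, c) = (6*x + 18*c) - 61 = -61 + 6*x + 18*c)
4745/b(-70, o) = 4745/(-61 + 6*(-70) + 18*(-2)) = 4745/(-61 - 420 - 36) = 4745/(-517) = 4745*(-1/517) = -4745/517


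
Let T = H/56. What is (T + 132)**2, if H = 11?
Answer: 54804409/3136 ≈ 17476.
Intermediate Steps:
T = 11/56 ≈ 0.19643
(T + 132)**2 = (11/56 + 132)**2 = (7403/56)**2 = 54804409/3136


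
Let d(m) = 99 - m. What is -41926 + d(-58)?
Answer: -41769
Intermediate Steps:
-41926 + d(-58) = -41926 + (99 - 1*(-58)) = -41926 + (99 + 58) = -41926 + 157 = -41769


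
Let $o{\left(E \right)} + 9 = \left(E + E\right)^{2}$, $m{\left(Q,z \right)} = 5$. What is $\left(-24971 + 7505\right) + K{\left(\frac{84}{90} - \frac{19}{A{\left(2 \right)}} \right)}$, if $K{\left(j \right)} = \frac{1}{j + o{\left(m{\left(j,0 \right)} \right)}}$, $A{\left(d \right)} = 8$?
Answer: $- \frac{187706982}{10747} \approx -17466.0$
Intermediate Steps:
$o{\left(E \right)} = -9 + 4 E^{2}$ ($o{\left(E \right)} = -9 + \left(E + E\right)^{2} = -9 + \left(2 E\right)^{2} = -9 + 4 E^{2}$)
$K{\left(j \right)} = \frac{1}{91 + j}$ ($K{\left(j \right)} = \frac{1}{j - \left(9 - 4 \cdot 5^{2}\right)} = \frac{1}{j + \left(-9 + 4 \cdot 25\right)} = \frac{1}{j + \left(-9 + 100\right)} = \frac{1}{j + 91} = \frac{1}{91 + j}$)
$\left(-24971 + 7505\right) + K{\left(\frac{84}{90} - \frac{19}{A{\left(2 \right)}} \right)} = \left(-24971 + 7505\right) + \frac{1}{91 + \left(\frac{84}{90} - \frac{19}{8}\right)} = -17466 + \frac{1}{91 + \left(84 \cdot \frac{1}{90} - \frac{19}{8}\right)} = -17466 + \frac{1}{91 + \left(\frac{14}{15} - \frac{19}{8}\right)} = -17466 + \frac{1}{91 - \frac{173}{120}} = -17466 + \frac{1}{\frac{10747}{120}} = -17466 + \frac{120}{10747} = - \frac{187706982}{10747}$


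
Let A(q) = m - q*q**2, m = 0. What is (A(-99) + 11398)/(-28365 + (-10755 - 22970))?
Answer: -981697/62090 ≈ -15.811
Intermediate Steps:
A(q) = -q**3 (A(q) = 0 - q*q**2 = 0 - q**3 = -q**3)
(A(-99) + 11398)/(-28365 + (-10755 - 22970)) = (-1*(-99)**3 + 11398)/(-28365 + (-10755 - 22970)) = (-1*(-970299) + 11398)/(-28365 - 33725) = (970299 + 11398)/(-62090) = 981697*(-1/62090) = -981697/62090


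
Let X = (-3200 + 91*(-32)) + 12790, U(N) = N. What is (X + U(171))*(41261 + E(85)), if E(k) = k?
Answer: 283178754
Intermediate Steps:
X = 6678 (X = (-3200 - 2912) + 12790 = -6112 + 12790 = 6678)
(X + U(171))*(41261 + E(85)) = (6678 + 171)*(41261 + 85) = 6849*41346 = 283178754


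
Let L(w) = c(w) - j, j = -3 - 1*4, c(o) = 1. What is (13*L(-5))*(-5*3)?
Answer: -1560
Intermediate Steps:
j = -7 (j = -3 - 4 = -7)
L(w) = 8 (L(w) = 1 - 1*(-7) = 1 + 7 = 8)
(13*L(-5))*(-5*3) = (13*8)*(-5*3) = 104*(-15) = -1560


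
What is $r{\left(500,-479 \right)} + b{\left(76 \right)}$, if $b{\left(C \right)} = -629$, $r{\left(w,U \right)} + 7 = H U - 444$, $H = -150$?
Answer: $70770$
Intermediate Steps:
$r{\left(w,U \right)} = -451 - 150 U$ ($r{\left(w,U \right)} = -7 - \left(444 + 150 U\right) = -451 - 150 U$)
$r{\left(500,-479 \right)} + b{\left(76 \right)} = \left(-451 - -71850\right) - 629 = \left(-451 + 71850\right) - 629 = 71399 - 629 = 70770$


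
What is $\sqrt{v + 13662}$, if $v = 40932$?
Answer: $9 \sqrt{674} \approx 233.65$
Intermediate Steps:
$\sqrt{v + 13662} = \sqrt{40932 + 13662} = \sqrt{54594} = 9 \sqrt{674}$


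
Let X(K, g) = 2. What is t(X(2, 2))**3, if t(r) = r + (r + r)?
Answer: 216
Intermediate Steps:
t(r) = 3*r (t(r) = r + 2*r = 3*r)
t(X(2, 2))**3 = (3*2)**3 = 6**3 = 216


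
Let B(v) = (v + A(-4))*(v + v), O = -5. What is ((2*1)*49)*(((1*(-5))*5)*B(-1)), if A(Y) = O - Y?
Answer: -9800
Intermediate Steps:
A(Y) = -5 - Y
B(v) = 2*v*(-1 + v) (B(v) = (v + (-5 - 1*(-4)))*(v + v) = (v + (-5 + 4))*(2*v) = (v - 1)*(2*v) = (-1 + v)*(2*v) = 2*v*(-1 + v))
((2*1)*49)*(((1*(-5))*5)*B(-1)) = ((2*1)*49)*(((1*(-5))*5)*(2*(-1)*(-1 - 1))) = (2*49)*((-5*5)*(2*(-1)*(-2))) = 98*(-25*4) = 98*(-100) = -9800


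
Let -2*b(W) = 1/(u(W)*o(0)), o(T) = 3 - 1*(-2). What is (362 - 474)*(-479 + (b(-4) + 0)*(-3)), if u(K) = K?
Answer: 268282/5 ≈ 53656.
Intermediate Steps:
o(T) = 5 (o(T) = 3 + 2 = 5)
b(W) = -1/(10*W) (b(W) = -1/(2*W*5) = -1/(10*W))
(362 - 474)*(-479 + (b(-4) + 0)*(-3)) = (362 - 474)*(-479 + (-⅒/(-4) + 0)*(-3)) = -112*(-479 + (-⅒*(-¼) + 0)*(-3)) = -112*(-479 + (1/40 + 0)*(-3)) = -112*(-479 + (1/40)*(-3)) = -112*(-479 - 3/40) = -112*(-19163/40) = 268282/5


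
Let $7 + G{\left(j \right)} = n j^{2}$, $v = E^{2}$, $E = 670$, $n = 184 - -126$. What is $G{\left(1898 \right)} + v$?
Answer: $1117194133$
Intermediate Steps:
$n = 310$ ($n = 184 + 126 = 310$)
$v = 448900$ ($v = 670^{2} = 448900$)
$G{\left(j \right)} = -7 + 310 j^{2}$
$G{\left(1898 \right)} + v = \left(-7 + 310 \cdot 1898^{2}\right) + 448900 = \left(-7 + 310 \cdot 3602404\right) + 448900 = \left(-7 + 1116745240\right) + 448900 = 1116745233 + 448900 = 1117194133$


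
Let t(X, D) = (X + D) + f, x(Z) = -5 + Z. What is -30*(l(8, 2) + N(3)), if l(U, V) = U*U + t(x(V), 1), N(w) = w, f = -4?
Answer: -1830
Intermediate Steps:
t(X, D) = -4 + D + X (t(X, D) = (X + D) - 4 = (D + X) - 4 = -4 + D + X)
l(U, V) = -8 + V + U² (l(U, V) = U*U + (-4 + 1 + (-5 + V)) = U² + (-8 + V) = -8 + V + U²)
-30*(l(8, 2) + N(3)) = -30*((-8 + 2 + 8²) + 3) = -30*((-8 + 2 + 64) + 3) = -30*(58 + 3) = -30*61 = -1830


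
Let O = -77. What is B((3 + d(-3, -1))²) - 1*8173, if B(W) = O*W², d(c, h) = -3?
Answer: -8173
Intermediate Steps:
B(W) = -77*W²
B((3 + d(-3, -1))²) - 1*8173 = -77*(3 - 3)⁴ - 1*8173 = -77*(0²)² - 8173 = -77*0² - 8173 = -77*0 - 8173 = 0 - 8173 = -8173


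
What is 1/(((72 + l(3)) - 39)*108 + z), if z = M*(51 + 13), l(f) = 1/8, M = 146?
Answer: 2/25843 ≈ 7.7390e-5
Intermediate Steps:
l(f) = ⅛ (l(f) = 1*(⅛) = ⅛)
z = 9344 (z = 146*(51 + 13) = 146*64 = 9344)
1/(((72 + l(3)) - 39)*108 + z) = 1/(((72 + ⅛) - 39)*108 + 9344) = 1/((577/8 - 39)*108 + 9344) = 1/((265/8)*108 + 9344) = 1/(7155/2 + 9344) = 1/(25843/2) = 2/25843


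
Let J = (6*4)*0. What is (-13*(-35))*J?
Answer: 0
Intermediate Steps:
J = 0 (J = 24*0 = 0)
(-13*(-35))*J = -13*(-35)*0 = 455*0 = 0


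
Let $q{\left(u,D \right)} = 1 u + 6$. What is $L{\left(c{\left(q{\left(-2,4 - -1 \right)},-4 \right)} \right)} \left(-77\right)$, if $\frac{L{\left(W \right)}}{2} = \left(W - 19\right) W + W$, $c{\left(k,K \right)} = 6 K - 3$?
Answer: $-187110$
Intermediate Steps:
$q{\left(u,D \right)} = 6 + u$ ($q{\left(u,D \right)} = u + 6 = 6 + u$)
$c{\left(k,K \right)} = -3 + 6 K$
$L{\left(W \right)} = 2 W + 2 W \left(-19 + W\right)$ ($L{\left(W \right)} = 2 \left(\left(W - 19\right) W + W\right) = 2 \left(\left(-19 + W\right) W + W\right) = 2 \left(W \left(-19 + W\right) + W\right) = 2 \left(W + W \left(-19 + W\right)\right) = 2 W + 2 W \left(-19 + W\right)$)
$L{\left(c{\left(q{\left(-2,4 - -1 \right)},-4 \right)} \right)} \left(-77\right) = 2 \left(-3 + 6 \left(-4\right)\right) \left(-18 + \left(-3 + 6 \left(-4\right)\right)\right) \left(-77\right) = 2 \left(-3 - 24\right) \left(-18 - 27\right) \left(-77\right) = 2 \left(-27\right) \left(-18 - 27\right) \left(-77\right) = 2 \left(-27\right) \left(-45\right) \left(-77\right) = 2430 \left(-77\right) = -187110$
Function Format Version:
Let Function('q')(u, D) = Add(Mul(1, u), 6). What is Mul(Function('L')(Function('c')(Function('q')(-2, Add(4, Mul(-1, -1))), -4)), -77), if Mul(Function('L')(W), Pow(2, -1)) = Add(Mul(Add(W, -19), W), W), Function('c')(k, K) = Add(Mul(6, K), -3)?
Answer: -187110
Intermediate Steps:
Function('q')(u, D) = Add(6, u) (Function('q')(u, D) = Add(u, 6) = Add(6, u))
Function('c')(k, K) = Add(-3, Mul(6, K))
Function('L')(W) = Add(Mul(2, W), Mul(2, W, Add(-19, W))) (Function('L')(W) = Mul(2, Add(Mul(Add(W, -19), W), W)) = Mul(2, Add(Mul(Add(-19, W), W), W)) = Mul(2, Add(Mul(W, Add(-19, W)), W)) = Mul(2, Add(W, Mul(W, Add(-19, W)))) = Add(Mul(2, W), Mul(2, W, Add(-19, W))))
Mul(Function('L')(Function('c')(Function('q')(-2, Add(4, Mul(-1, -1))), -4)), -77) = Mul(Mul(2, Add(-3, Mul(6, -4)), Add(-18, Add(-3, Mul(6, -4)))), -77) = Mul(Mul(2, Add(-3, -24), Add(-18, Add(-3, -24))), -77) = Mul(Mul(2, -27, Add(-18, -27)), -77) = Mul(Mul(2, -27, -45), -77) = Mul(2430, -77) = -187110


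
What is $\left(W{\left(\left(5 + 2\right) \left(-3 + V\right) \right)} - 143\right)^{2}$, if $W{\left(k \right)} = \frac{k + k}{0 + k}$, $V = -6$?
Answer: $19881$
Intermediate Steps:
$W{\left(k \right)} = 2$ ($W{\left(k \right)} = \frac{2 k}{k} = 2$)
$\left(W{\left(\left(5 + 2\right) \left(-3 + V\right) \right)} - 143\right)^{2} = \left(2 - 143\right)^{2} = \left(-141\right)^{2} = 19881$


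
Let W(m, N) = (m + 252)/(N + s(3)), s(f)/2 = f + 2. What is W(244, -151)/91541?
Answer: -496/12907281 ≈ -3.8428e-5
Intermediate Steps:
s(f) = 4 + 2*f (s(f) = 2*(f + 2) = 2*(2 + f) = 4 + 2*f)
W(m, N) = (252 + m)/(10 + N) (W(m, N) = (m + 252)/(N + (4 + 2*3)) = (252 + m)/(N + (4 + 6)) = (252 + m)/(N + 10) = (252 + m)/(10 + N))
W(244, -151)/91541 = ((252 + 244)/(10 - 151))/91541 = (496/(-141))*(1/91541) = -1/141*496*(1/91541) = -496/141*1/91541 = -496/12907281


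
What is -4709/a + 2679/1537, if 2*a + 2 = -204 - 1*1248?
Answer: 9185366/1117399 ≈ 8.2203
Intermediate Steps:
a = -727 (a = -1 + (-204 - 1*1248)/2 = -1 + (-204 - 1248)/2 = -1 + (½)*(-1452) = -1 - 726 = -727)
-4709/a + 2679/1537 = -4709/(-727) + 2679/1537 = -4709*(-1/727) + 2679*(1/1537) = 4709/727 + 2679/1537 = 9185366/1117399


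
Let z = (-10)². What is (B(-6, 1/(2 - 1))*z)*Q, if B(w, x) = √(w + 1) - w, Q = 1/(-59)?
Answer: -600/59 - 100*I*√5/59 ≈ -10.169 - 3.7899*I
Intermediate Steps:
Q = -1/59 ≈ -0.016949
z = 100
B(w, x) = √(1 + w) - w
(B(-6, 1/(2 - 1))*z)*Q = ((√(1 - 6) - 1*(-6))*100)*(-1/59) = ((√(-5) + 6)*100)*(-1/59) = ((I*√5 + 6)*100)*(-1/59) = ((6 + I*√5)*100)*(-1/59) = (600 + 100*I*√5)*(-1/59) = -600/59 - 100*I*√5/59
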